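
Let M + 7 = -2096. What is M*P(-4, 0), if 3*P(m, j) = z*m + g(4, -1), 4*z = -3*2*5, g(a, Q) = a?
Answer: -23834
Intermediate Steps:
M = -2103 (M = -7 - 2096 = -2103)
z = -15/2 (z = (-3*2*5)/4 = (-6*5)/4 = (¼)*(-30) = -15/2 ≈ -7.5000)
P(m, j) = 4/3 - 5*m/2 (P(m, j) = (-15*m/2 + 4)/3 = (4 - 15*m/2)/3 = 4/3 - 5*m/2)
M*P(-4, 0) = -2103*(4/3 - 5/2*(-4)) = -2103*(4/3 + 10) = -2103*34/3 = -23834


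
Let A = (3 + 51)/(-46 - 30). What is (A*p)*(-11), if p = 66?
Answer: 9801/19 ≈ 515.84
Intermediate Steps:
A = -27/38 (A = 54/(-76) = 54*(-1/76) = -27/38 ≈ -0.71053)
(A*p)*(-11) = -27/38*66*(-11) = -891/19*(-11) = 9801/19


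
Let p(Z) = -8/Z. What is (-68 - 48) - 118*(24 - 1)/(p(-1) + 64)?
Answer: -5533/36 ≈ -153.69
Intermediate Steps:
(-68 - 48) - 118*(24 - 1)/(p(-1) + 64) = (-68 - 48) - 118*(24 - 1)/(-8/(-1) + 64) = -116 - 2714/(-8*(-1) + 64) = -116 - 2714/(8 + 64) = -116 - 2714/72 = -116 - 118*23/72 = -116 - 1357/36 = -5533/36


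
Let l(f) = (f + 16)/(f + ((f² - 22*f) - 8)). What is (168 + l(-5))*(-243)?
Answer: -4983201/122 ≈ -40846.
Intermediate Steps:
l(f) = (16 + f)/(-8 + f² - 21*f) (l(f) = (16 + f)/(f + (-8 + f² - 22*f)) = (16 + f)/(-8 + f² - 21*f))
(168 + l(-5))*(-243) = (168 + (16 - 5)/(-8 + (-5)² - 21*(-5)))*(-243) = (168 + 11/(-8 + 25 + 105))*(-243) = (168 + 11/122)*(-243) = (20507/122)*(-243) = -4983201/122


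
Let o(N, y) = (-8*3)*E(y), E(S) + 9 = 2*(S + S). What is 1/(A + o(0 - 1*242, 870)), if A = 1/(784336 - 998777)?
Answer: -214441/17863793065 ≈ -1.2004e-5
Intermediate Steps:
E(S) = -9 + 4*S (E(S) = -9 + 2*(S + S) = -9 + 2*(2*S) = -9 + 4*S)
o(N, y) = 216 - 96*y (o(N, y) = (-8*3)*(-9 + 4*y) = -24*(-9 + 4*y) = 216 - 96*y)
A = -1/214441 (A = 1/(-214441) = -1/214441 ≈ -4.6633e-6)
1/(A + o(0 - 1*242, 870)) = 1/(-1/214441 + (216 - 96*870)) = 1/(-1/214441 + (216 - 83520)) = 1/(-1/214441 - 83304) = 1/(-17863793065/214441) = -214441/17863793065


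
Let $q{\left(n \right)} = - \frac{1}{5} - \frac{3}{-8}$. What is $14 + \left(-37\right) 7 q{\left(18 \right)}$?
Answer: $- \frac{1253}{40} \approx -31.325$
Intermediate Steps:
$q{\left(n \right)} = \frac{7}{40}$ ($q{\left(n \right)} = \left(-1\right) \frac{1}{5} - - \frac{3}{8} = - \frac{1}{5} + \frac{3}{8} = \frac{7}{40}$)
$14 + \left(-37\right) 7 q{\left(18 \right)} = 14 + \left(-37\right) 7 \cdot \frac{7}{40} = 14 - \frac{1813}{40} = - \frac{1253}{40}$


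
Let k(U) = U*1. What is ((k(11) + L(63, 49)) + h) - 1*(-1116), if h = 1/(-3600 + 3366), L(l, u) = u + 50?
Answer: 286883/234 ≈ 1226.0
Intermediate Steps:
k(U) = U
L(l, u) = 50 + u
h = -1/234 (h = 1/(-234) = -1/234 ≈ -0.0042735)
((k(11) + L(63, 49)) + h) - 1*(-1116) = ((11 + (50 + 49)) - 1/234) - 1*(-1116) = ((11 + 99) - 1/234) + 1116 = (110 - 1/234) + 1116 = 25739/234 + 1116 = 286883/234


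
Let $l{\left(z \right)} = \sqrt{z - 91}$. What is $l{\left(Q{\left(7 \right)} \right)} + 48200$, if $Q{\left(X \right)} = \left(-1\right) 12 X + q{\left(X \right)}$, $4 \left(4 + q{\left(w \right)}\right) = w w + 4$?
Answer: $48200 + \frac{i \sqrt{663}}{2} \approx 48200.0 + 12.874 i$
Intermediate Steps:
$q{\left(w \right)} = -3 + \frac{w^{2}}{4}$ ($q{\left(w \right)} = -4 + \frac{w w + 4}{4} = -4 + \frac{w^{2} + 4}{4} = -4 + \frac{4 + w^{2}}{4} = -4 + \left(1 + \frac{w^{2}}{4}\right) = -3 + \frac{w^{2}}{4}$)
$Q{\left(X \right)} = -3 - 12 X + \frac{X^{2}}{4}$ ($Q{\left(X \right)} = \left(-1\right) 12 X + \left(-3 + \frac{X^{2}}{4}\right) = - 12 X + \left(-3 + \frac{X^{2}}{4}\right) = -3 - 12 X + \frac{X^{2}}{4}$)
$l{\left(z \right)} = \sqrt{-91 + z}$
$l{\left(Q{\left(7 \right)} \right)} + 48200 = \sqrt{-91 - \left(87 - \frac{49}{4}\right)} + 48200 = \sqrt{-91 - \frac{299}{4}} + 48200 = \sqrt{- \frac{663}{4}} + 48200 = \frac{i \sqrt{663}}{2} + 48200 = 48200 + \frac{i \sqrt{663}}{2}$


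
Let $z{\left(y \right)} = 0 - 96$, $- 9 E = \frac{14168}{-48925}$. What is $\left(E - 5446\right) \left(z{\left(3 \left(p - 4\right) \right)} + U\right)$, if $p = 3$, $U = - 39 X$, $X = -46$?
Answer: $- \frac{1357265612612}{146775} \approx -9.2472 \cdot 10^{6}$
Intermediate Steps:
$U = 1794$ ($U = \left(-39\right) \left(-46\right) = 1794$)
$E = \frac{14168}{440325}$ ($E = - \frac{14168 \frac{1}{-48925}}{9} = - \frac{14168 \left(- \frac{1}{48925}\right)}{9} = \left(- \frac{1}{9}\right) \left(- \frac{14168}{48925}\right) = \frac{14168}{440325} \approx 0.032176$)
$z{\left(y \right)} = -96$
$\left(E - 5446\right) \left(z{\left(3 \left(p - 4\right) \right)} + U\right) = \left(\frac{14168}{440325} - 5446\right) \left(-96 + 1794\right) = \left(- \frac{2397995782}{440325}\right) 1698 = - \frac{1357265612612}{146775}$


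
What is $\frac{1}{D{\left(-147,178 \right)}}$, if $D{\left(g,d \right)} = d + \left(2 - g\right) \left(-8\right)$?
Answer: $- \frac{1}{1014} \approx -0.00098619$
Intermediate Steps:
$D{\left(g,d \right)} = -16 + d + 8 g$ ($D{\left(g,d \right)} = d + \left(-16 + 8 g\right) = -16 + d + 8 g$)
$\frac{1}{D{\left(-147,178 \right)}} = \frac{1}{-16 + 178 + 8 \left(-147\right)} = \frac{1}{-16 + 178 - 1176} = \frac{1}{-1014} = - \frac{1}{1014}$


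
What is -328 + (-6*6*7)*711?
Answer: -179500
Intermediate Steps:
-328 + (-6*6*7)*711 = -328 - 36*7*711 = -328 - 252*711 = -328 - 179172 = -179500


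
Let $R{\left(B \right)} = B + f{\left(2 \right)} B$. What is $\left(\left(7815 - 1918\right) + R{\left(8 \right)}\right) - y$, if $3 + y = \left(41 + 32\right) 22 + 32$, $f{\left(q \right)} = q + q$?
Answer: $4302$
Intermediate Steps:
$f{\left(q \right)} = 2 q$
$R{\left(B \right)} = 5 B$ ($R{\left(B \right)} = B + 2 \cdot 2 B = B + 4 B = 5 B$)
$y = 1635$ ($y = -3 + \left(\left(41 + 32\right) 22 + 32\right) = -3 + \left(73 \cdot 22 + 32\right) = -3 + \left(1606 + 32\right) = -3 + 1638 = 1635$)
$\left(\left(7815 - 1918\right) + R{\left(8 \right)}\right) - y = \left(\left(7815 - 1918\right) + 5 \cdot 8\right) - 1635 = \left(\left(7815 - 1918\right) + 40\right) - 1635 = \left(5897 + 40\right) - 1635 = 5937 - 1635 = 4302$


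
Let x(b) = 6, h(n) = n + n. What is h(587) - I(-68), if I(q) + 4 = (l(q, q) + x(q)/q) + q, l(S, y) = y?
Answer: 44679/34 ≈ 1314.1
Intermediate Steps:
h(n) = 2*n
I(q) = -4 + 2*q + 6/q (I(q) = -4 + ((q + 6/q) + q) = -4 + (2*q + 6/q) = -4 + 2*q + 6/q)
h(587) - I(-68) = 2*587 - (-4 + 2*(-68) + 6/(-68)) = 1174 - (-4 - 136 + 6*(-1/68)) = 1174 - (-4 - 136 - 3/34) = 1174 - 1*(-4763/34) = 1174 + 4763/34 = 44679/34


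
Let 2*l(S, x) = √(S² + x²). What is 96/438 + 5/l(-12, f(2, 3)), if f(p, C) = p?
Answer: 16/73 + 5*√37/37 ≈ 1.0412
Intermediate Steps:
l(S, x) = √(S² + x²)/2
96/438 + 5/l(-12, f(2, 3)) = 96/438 + 5/((√((-12)² + 2²)/2)) = 96*(1/438) + 5/((√(144 + 4)/2)) = 16/73 + 5/((√148/2)) = 16/73 + 5/(((2*√37)/2)) = 16/73 + 5/(√37) = 16/73 + 5*(√37/37) = 16/73 + 5*√37/37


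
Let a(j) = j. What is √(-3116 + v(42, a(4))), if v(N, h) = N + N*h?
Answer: I*√2906 ≈ 53.907*I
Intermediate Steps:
√(-3116 + v(42, a(4))) = √(-3116 + 42*(1 + 4)) = √(-3116 + 42*5) = √(-3116 + 210) = √(-2906) = I*√2906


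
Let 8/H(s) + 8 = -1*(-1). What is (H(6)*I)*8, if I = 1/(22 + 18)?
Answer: -8/35 ≈ -0.22857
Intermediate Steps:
H(s) = -8/7 (H(s) = 8/(-8 - 1*(-1)) = 8/(-8 + 1) = 8/(-7) = 8*(-⅐) = -8/7)
I = 1/40 ≈ 0.025000
(H(6)*I)*8 = -8/7*1/40*8 = -1/35*8 = -8/35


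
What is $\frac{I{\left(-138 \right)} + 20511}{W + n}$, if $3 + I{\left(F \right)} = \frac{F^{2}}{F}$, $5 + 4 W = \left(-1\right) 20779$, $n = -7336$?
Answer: $- \frac{10185}{6266} \approx -1.6254$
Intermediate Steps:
$W = -5196$ ($W = - \frac{5}{4} + \frac{\left(-1\right) 20779}{4} = - \frac{5}{4} + \frac{1}{4} \left(-20779\right) = - \frac{5}{4} - \frac{20779}{4} = -5196$)
$I{\left(F \right)} = -3 + F$ ($I{\left(F \right)} = -3 + \frac{F^{2}}{F} = -3 + F$)
$\frac{I{\left(-138 \right)} + 20511}{W + n} = \frac{\left(-3 - 138\right) + 20511}{-5196 - 7336} = \frac{-141 + 20511}{-12532} = 20370 \left(- \frac{1}{12532}\right) = - \frac{10185}{6266}$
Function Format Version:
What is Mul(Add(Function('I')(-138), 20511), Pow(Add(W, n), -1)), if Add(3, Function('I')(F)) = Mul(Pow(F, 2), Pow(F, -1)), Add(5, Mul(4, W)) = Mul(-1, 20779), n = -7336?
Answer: Rational(-10185, 6266) ≈ -1.6254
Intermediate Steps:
W = -5196 (W = Add(Rational(-5, 4), Mul(Rational(1, 4), Mul(-1, 20779))) = Add(Rational(-5, 4), Mul(Rational(1, 4), -20779)) = Add(Rational(-5, 4), Rational(-20779, 4)) = -5196)
Function('I')(F) = Add(-3, F) (Function('I')(F) = Add(-3, Mul(Pow(F, 2), Pow(F, -1))) = Add(-3, F))
Mul(Add(Function('I')(-138), 20511), Pow(Add(W, n), -1)) = Mul(Add(Add(-3, -138), 20511), Pow(Add(-5196, -7336), -1)) = Mul(Add(-141, 20511), Pow(-12532, -1)) = Mul(20370, Rational(-1, 12532)) = Rational(-10185, 6266)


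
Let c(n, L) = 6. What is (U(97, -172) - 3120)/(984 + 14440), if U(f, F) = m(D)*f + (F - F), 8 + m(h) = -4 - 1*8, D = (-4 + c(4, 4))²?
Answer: -1265/3856 ≈ -0.32806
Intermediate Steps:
D = 4 (D = (-4 + 6)² = 2² = 4)
m(h) = -20 (m(h) = -8 + (-4 - 1*8) = -8 + (-4 - 8) = -8 - 12 = -20)
U(f, F) = -20*f (U(f, F) = -20*f + (F - F) = -20*f + 0 = -20*f)
(U(97, -172) - 3120)/(984 + 14440) = (-20*97 - 3120)/(984 + 14440) = (-1940 - 3120)/15424 = -5060*1/15424 = -1265/3856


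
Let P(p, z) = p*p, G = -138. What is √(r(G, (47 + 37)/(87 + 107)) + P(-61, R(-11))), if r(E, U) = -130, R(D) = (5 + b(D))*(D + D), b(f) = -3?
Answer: 3*√399 ≈ 59.925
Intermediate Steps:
R(D) = 4*D (R(D) = (5 - 3)*(D + D) = 2*(2*D) = 4*D)
P(p, z) = p²
√(r(G, (47 + 37)/(87 + 107)) + P(-61, R(-11))) = √(-130 + (-61)²) = √(-130 + 3721) = √3591 = 3*√399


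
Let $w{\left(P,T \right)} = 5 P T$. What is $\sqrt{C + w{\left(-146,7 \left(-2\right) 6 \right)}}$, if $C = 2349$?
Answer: $\sqrt{63669} \approx 252.33$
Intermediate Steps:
$w{\left(P,T \right)} = 5 P T$
$\sqrt{C + w{\left(-146,7 \left(-2\right) 6 \right)}} = \sqrt{2349 + 5 \left(-146\right) 7 \left(-2\right) 6} = \sqrt{2349 + 5 \left(-146\right) \left(\left(-14\right) 6\right)} = \sqrt{2349 + 5 \left(-146\right) \left(-84\right)} = \sqrt{2349 + 61320} = \sqrt{63669}$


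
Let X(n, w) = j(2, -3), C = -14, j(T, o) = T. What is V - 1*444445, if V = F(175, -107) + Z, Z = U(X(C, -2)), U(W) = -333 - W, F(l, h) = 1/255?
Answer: -113418899/255 ≈ -4.4478e+5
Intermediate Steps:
F(l, h) = 1/255
X(n, w) = 2
Z = -335 (Z = -333 - 1*2 = -333 - 2 = -335)
V = -85424/255 (V = 1/255 - 335 = -85424/255 ≈ -335.00)
V - 1*444445 = -85424/255 - 1*444445 = -85424/255 - 444445 = -113418899/255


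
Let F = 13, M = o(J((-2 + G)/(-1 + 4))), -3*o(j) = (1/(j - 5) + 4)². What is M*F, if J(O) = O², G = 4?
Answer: -312325/5043 ≈ -61.932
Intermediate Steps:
o(j) = -(4 + 1/(-5 + j))²/3 (o(j) = -(1/(j - 5) + 4)²/3 = -(1/(-5 + j) + 4)²/3 = -(4 + 1/(-5 + j))²/3)
M = -24025/5043 (M = -(-19 + 4*((-2 + 4)/(-1 + 4))²)²/(3*(-5 + ((-2 + 4)/(-1 + 4))²)²) = -(-19 + 4*(2/3)²)²/(3*(-5 + (2/3)²)²) = -(-19 + 4*(2*(⅓))²)²/(3*(-5 + (2*(⅓))²)²) = -(-19 + 4*(⅔)²)²/(3*(-5 + (⅔)²)²) = -(-19 + 4*(4/9))²/(3*(-5 + 4/9)²) = -(-19 + 16/9)²/(3*(-41/9)²) = -⅓*(-155/9)²*81/1681 = -⅓*24025/81*81/1681 = -24025/5043 ≈ -4.7640)
M*F = -24025/5043*13 = -312325/5043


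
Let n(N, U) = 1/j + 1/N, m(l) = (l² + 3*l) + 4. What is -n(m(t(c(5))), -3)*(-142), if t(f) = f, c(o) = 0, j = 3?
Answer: 497/6 ≈ 82.833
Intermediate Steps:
m(l) = 4 + l² + 3*l
n(N, U) = ⅓ + 1/N (n(N, U) = 1/3 + 1/N = 1*(⅓) + 1/N = ⅓ + 1/N)
-n(m(t(c(5))), -3)*(-142) = -(3 + (4 + 0² + 3*0))/(3*(4 + 0² + 3*0))*(-142) = -(3 + (4 + 0 + 0))/(3*(4 + 0 + 0))*(-142) = -(3 + 4)/(3*4)*(-142) = -7/(3*4)*(-142) = -1*7/12*(-142) = -7/12*(-142) = 497/6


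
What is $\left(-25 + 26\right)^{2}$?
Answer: $1$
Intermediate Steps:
$\left(-25 + 26\right)^{2} = 1^{2} = 1$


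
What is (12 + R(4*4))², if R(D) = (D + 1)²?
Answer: 90601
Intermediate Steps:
R(D) = (1 + D)²
(12 + R(4*4))² = (12 + (1 + 4*4)²)² = (12 + (1 + 16)²)² = (12 + 17²)² = (12 + 289)² = 301² = 90601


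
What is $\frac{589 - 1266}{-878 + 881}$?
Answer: $- \frac{677}{3} \approx -225.67$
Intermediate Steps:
$\frac{589 - 1266}{-878 + 881} = \frac{589 - 1266}{3} = \left(-677\right) \frac{1}{3} = - \frac{677}{3}$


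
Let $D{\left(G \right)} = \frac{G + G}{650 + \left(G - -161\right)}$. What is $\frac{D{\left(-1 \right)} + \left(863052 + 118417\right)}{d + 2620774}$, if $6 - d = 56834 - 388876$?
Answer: $\frac{198747472}{597946455} \approx 0.33238$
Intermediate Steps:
$d = 332048$ ($d = 6 - \left(56834 - 388876\right) = 6 - -332042 = 6 + 332042 = 332048$)
$D{\left(G \right)} = \frac{2 G}{811 + G}$ ($D{\left(G \right)} = \frac{2 G}{650 + \left(G + 161\right)} = \frac{2 G}{650 + \left(161 + G\right)} = \frac{2 G}{811 + G}$)
$\frac{D{\left(-1 \right)} + \left(863052 + 118417\right)}{d + 2620774} = \frac{2 \left(-1\right) \frac{1}{811 - 1} + \left(863052 + 118417\right)}{332048 + 2620774} = \frac{2 \left(-1\right) \frac{1}{810} + 981469}{2952822} = \left(2 \left(-1\right) \frac{1}{810} + 981469\right) \frac{1}{2952822} = \left(- \frac{1}{405} + 981469\right) \frac{1}{2952822} = \frac{397494944}{405} \cdot \frac{1}{2952822} = \frac{198747472}{597946455}$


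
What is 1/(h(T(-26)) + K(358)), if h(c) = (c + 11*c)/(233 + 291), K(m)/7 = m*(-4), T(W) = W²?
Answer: -131/1311116 ≈ -9.9915e-5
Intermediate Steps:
K(m) = -28*m (K(m) = 7*(m*(-4)) = 7*(-4*m) = -28*m)
h(c) = 3*c/131 (h(c) = (12*c)/524 = (12*c)*(1/524) = 3*c/131)
1/(h(T(-26)) + K(358)) = 1/((3/131)*(-26)² - 28*358) = 1/((3/131)*676 - 10024) = 1/(2028/131 - 10024) = 1/(-1311116/131) = -131/1311116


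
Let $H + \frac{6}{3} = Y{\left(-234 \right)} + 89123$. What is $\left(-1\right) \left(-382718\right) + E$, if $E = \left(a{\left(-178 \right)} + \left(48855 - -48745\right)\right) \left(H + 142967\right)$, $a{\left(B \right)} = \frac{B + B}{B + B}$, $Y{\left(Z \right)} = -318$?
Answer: $22621366488$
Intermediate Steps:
$a{\left(B \right)} = 1$ ($a{\left(B \right)} = \frac{2 B}{2 B} = 2 B \frac{1}{2 B} = 1$)
$H = 88803$ ($H = -2 + \left(-318 + 89123\right) = -2 + 88805 = 88803$)
$E = 22620983770$ ($E = \left(1 + \left(48855 - -48745\right)\right) \left(88803 + 142967\right) = \left(1 + \left(48855 + 48745\right)\right) 231770 = \left(1 + 97600\right) 231770 = 97601 \cdot 231770 = 22620983770$)
$\left(-1\right) \left(-382718\right) + E = \left(-1\right) \left(-382718\right) + 22620983770 = 382718 + 22620983770 = 22621366488$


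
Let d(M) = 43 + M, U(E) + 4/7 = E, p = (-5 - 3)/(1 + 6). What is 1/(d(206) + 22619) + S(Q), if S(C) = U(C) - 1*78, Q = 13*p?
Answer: -14955665/160076 ≈ -93.428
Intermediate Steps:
p = -8/7 ≈ -1.1429
U(E) = -4/7 + E
Q = -104/7 (Q = 13*(-8/7) = -104/7 ≈ -14.857)
S(C) = -550/7 + C (S(C) = (-4/7 + C) - 1*78 = (-4/7 + C) - 78 = -550/7 + C)
1/(d(206) + 22619) + S(Q) = 1/((43 + 206) + 22619) + (-550/7 - 104/7) = 1/(249 + 22619) - 654/7 = 1/22868 - 654/7 = -14955665/160076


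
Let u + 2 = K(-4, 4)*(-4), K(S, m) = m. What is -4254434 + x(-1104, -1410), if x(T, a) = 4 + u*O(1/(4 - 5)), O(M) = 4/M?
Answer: -4254358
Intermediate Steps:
u = -18 (u = -2 + 4*(-4) = -2 - 16 = -18)
x(T, a) = 76 (x(T, a) = 4 - 72/(1/(4 - 5)) = 4 - 72/(1/(-1)) = 4 - 72/(-1) = 4 - 72*(-1) = 4 - 18*(-4) = 4 + 72 = 76)
-4254434 + x(-1104, -1410) = -4254434 + 76 = -4254358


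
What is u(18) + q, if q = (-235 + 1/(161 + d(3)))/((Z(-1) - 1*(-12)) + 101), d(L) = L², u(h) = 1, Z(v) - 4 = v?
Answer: -20229/19720 ≈ -1.0258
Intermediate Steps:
Z(v) = 4 + v
q = -39949/19720 (q = (-235 + 1/(161 + 3²))/(((4 - 1) - 1*(-12)) + 101) = (-235 + 1/(161 + 9))/((3 + 12) + 101) = (-235 + 1/170)/(15 + 101) = (-235 + 1/170)/116 = -39949/170*1/116 = -39949/19720 ≈ -2.0258)
u(18) + q = 1 - 39949/19720 = -20229/19720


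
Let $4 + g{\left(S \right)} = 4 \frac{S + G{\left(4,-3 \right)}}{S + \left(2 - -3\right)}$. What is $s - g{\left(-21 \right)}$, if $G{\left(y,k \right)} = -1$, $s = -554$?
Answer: $- \frac{1111}{2} \approx -555.5$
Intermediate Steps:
$g{\left(S \right)} = -4 + \frac{4 \left(-1 + S\right)}{5 + S}$ ($g{\left(S \right)} = -4 + 4 \frac{S - 1}{S + \left(2 - -3\right)} = -4 + 4 \frac{-1 + S}{S + \left(2 + 3\right)} = -4 + 4 \frac{-1 + S}{S + 5} = -4 + 4 \frac{-1 + S}{5 + S} = -4 + \frac{4 \left(-1 + S\right)}{5 + S}$)
$s - g{\left(-21 \right)} = -554 - - \frac{24}{5 - 21} = -554 - - \frac{24}{-16} = -554 - \left(-24\right) \left(- \frac{1}{16}\right) = -554 - \frac{3}{2} = - \frac{1111}{2}$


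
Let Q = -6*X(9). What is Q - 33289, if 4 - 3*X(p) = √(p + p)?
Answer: -33297 + 6*√2 ≈ -33289.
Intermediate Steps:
X(p) = 4/3 - √2*√p/3 (X(p) = 4/3 - √(p + p)/3 = 4/3 - √2*√p/3)
Q = -8 + 6*√2 (Q = -6*(4/3 - √2*√9/3) = -6*(4/3 - ⅓*√2*3) = -6*(4/3 - √2) = -8 + 6*√2 ≈ 0.48528)
Q - 33289 = (-8 + 6*√2) - 33289 = -33297 + 6*√2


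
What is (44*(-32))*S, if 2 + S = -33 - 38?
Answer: 102784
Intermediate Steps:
S = -73 (S = -2 + (-33 - 38) = -2 - 71 = -73)
(44*(-32))*S = (44*(-32))*(-73) = -1408*(-73) = 102784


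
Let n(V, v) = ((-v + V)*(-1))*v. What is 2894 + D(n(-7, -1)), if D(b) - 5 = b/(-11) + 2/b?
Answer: 95674/33 ≈ 2899.2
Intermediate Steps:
n(V, v) = v*(v - V) (n(V, v) = ((V - v)*(-1))*v = (v - V)*v = v*(v - V))
D(b) = 5 + 2/b - b/11 (D(b) = 5 + (b/(-11) + 2/b) = 5 + (b*(-1/11) + 2/b) = 5 + (-b/11 + 2/b) = 5 + (2/b - b/11) = 5 + 2/b - b/11)
2894 + D(n(-7, -1)) = 2894 + (5 + 2/((-(-1 - 1*(-7)))) - (-1)*(-1 - 1*(-7))/11) = 2894 + (5 + 2/((-(-1 + 7))) - (-1)*(-1 + 7)/11) = 2894 + (5 + 2/((-1*6)) - (-1)*6/11) = 2894 + (5 + 2/(-6) - 1/11*(-6)) = 2894 + (5 + 2*(-1/6) + 6/11) = 2894 + (5 - 1/3 + 6/11) = 2894 + 172/33 = 95674/33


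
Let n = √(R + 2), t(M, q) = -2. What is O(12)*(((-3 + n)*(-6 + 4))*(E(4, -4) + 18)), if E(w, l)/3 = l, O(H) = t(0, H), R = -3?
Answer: -72 + 24*I ≈ -72.0 + 24.0*I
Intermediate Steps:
n = I (n = √(-3 + 2) = √(-1) = I ≈ 1.0*I)
O(H) = -2
E(w, l) = 3*l
O(12)*(((-3 + n)*(-6 + 4))*(E(4, -4) + 18)) = -2*(-3 + I)*(-6 + 4)*(3*(-4) + 18) = -2*(-3 + I)*(-2)*(-12 + 18) = -2*(6 - 2*I)*6 = -2*(36 - 12*I) = -72 + 24*I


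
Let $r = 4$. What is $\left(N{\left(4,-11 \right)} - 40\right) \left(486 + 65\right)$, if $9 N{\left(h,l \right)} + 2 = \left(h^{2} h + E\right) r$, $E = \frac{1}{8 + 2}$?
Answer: $- \frac{96976}{15} \approx -6465.1$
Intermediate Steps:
$E = \frac{1}{10} \approx 0.1$
$N{\left(h,l \right)} = - \frac{8}{45} + \frac{4 h^{3}}{9}$ ($N{\left(h,l \right)} = - \frac{2}{9} + \frac{\left(h^{2} h + \frac{1}{10}\right) 4}{9} = - \frac{2}{9} + \frac{\left(h^{3} + \frac{1}{10}\right) 4}{9} = - \frac{2}{9} + \frac{\left(\frac{1}{10} + h^{3}\right) 4}{9} = - \frac{2}{9} + \frac{\frac{2}{5} + 4 h^{3}}{9} = - \frac{2}{9} + \left(\frac{2}{45} + \frac{4 h^{3}}{9}\right) = - \frac{8}{45} + \frac{4 h^{3}}{9}$)
$\left(N{\left(4,-11 \right)} - 40\right) \left(486 + 65\right) = \left(\left(- \frac{8}{45} + \frac{4 \cdot 4^{3}}{9}\right) - 40\right) \left(486 + 65\right) = \left(\left(- \frac{8}{45} + \frac{4}{9} \cdot 64\right) - 40\right) 551 = \left(\left(- \frac{8}{45} + \frac{256}{9}\right) - 40\right) 551 = \left(\frac{424}{15} - 40\right) 551 = \left(- \frac{176}{15}\right) 551 = - \frac{96976}{15}$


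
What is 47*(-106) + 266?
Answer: -4716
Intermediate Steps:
47*(-106) + 266 = -4982 + 266 = -4716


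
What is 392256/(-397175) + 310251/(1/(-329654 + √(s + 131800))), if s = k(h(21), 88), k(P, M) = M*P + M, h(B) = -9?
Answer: -40621265022082206/397175 + 620502*√32774 ≈ -1.0216e+11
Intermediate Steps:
k(P, M) = M + M*P
s = -704 (s = 88*(1 - 9) = 88*(-8) = -704)
392256/(-397175) + 310251/(1/(-329654 + √(s + 131800))) = 392256/(-397175) + 310251/(1/(-329654 + √(-704 + 131800))) = 392256*(-1/397175) + 310251/(1/(-329654 + √131096)) = -392256/397175 + 310251/(1/(-329654 + 2*√32774)) = -392256/397175 + 310251*(-329654 + 2*√32774) = -392256/397175 + (-102275483154 + 620502*√32774) = -40621265022082206/397175 + 620502*√32774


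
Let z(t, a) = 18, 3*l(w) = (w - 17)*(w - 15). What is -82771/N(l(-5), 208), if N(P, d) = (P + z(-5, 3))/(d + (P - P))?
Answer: -1986504/19 ≈ -1.0455e+5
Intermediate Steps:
l(w) = (-17 + w)*(-15 + w)/3 (l(w) = ((w - 17)*(w - 15))/3 = ((-17 + w)*(-15 + w))/3 = (-17 + w)*(-15 + w)/3)
N(P, d) = (18 + P)/d (N(P, d) = (P + 18)/(d + (P - P)) = (18 + P)/(d + 0) = (18 + P)/d)
-82771/N(l(-5), 208) = -82771*208/(18 + (85 - 32/3*(-5) + (1/3)*(-5)**2)) = -82771*208/(18 + (85 + 160/3 + (1/3)*25)) = -82771*208/(18 + (85 + 160/3 + 25/3)) = -82771*208/(18 + 440/3) = -82771/((1/208)*(494/3)) = -82771/19/24 = -82771*24/19 = -1986504/19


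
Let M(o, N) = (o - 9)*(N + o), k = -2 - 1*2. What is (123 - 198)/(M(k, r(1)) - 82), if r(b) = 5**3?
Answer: 15/331 ≈ 0.045317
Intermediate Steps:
r(b) = 125
k = -4 (k = -2 - 2 = -4)
M(o, N) = (-9 + o)*(N + o)
(123 - 198)/(M(k, r(1)) - 82) = (123 - 198)/(((-4)**2 - 9*125 - 9*(-4) + 125*(-4)) - 82) = -75/((16 - 1125 + 36 - 500) - 82) = -75/(-1573 - 82) = -75/(-1655) = -75*(-1/1655) = 15/331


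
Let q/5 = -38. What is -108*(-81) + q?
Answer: 8558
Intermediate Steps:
q = -190 (q = 5*(-38) = -190)
-108*(-81) + q = -108*(-81) - 190 = 8748 - 190 = 8558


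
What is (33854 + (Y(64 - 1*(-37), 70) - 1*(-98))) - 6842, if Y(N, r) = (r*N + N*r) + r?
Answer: 41320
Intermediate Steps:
Y(N, r) = r + 2*N*r (Y(N, r) = (N*r + N*r) + r = 2*N*r + r = r + 2*N*r)
(33854 + (Y(64 - 1*(-37), 70) - 1*(-98))) - 6842 = (33854 + (70*(1 + 2*(64 - 1*(-37))) - 1*(-98))) - 6842 = (33854 + (70*(1 + 2*(64 + 37)) + 98)) - 6842 = (33854 + (70*(1 + 2*101) + 98)) - 6842 = (33854 + (70*(1 + 202) + 98)) - 6842 = (33854 + (70*203 + 98)) - 6842 = (33854 + (14210 + 98)) - 6842 = (33854 + 14308) - 6842 = 48162 - 6842 = 41320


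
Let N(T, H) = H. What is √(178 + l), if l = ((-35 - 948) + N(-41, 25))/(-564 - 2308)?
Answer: √91935233/718 ≈ 13.354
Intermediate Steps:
l = 479/1436 (l = ((-35 - 948) + 25)/(-564 - 2308) = (-983 + 25)/(-2872) = -958*(-1/2872) = 479/1436 ≈ 0.33357)
√(178 + l) = √(178 + 479/1436) = √(256087/1436) = √91935233/718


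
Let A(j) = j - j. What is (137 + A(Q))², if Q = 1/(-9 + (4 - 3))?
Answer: 18769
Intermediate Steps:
Q = -⅛ (Q = 1/(-9 + 1) = 1/(-8) = -⅛ ≈ -0.12500)
A(j) = 0
(137 + A(Q))² = (137 + 0)² = 137² = 18769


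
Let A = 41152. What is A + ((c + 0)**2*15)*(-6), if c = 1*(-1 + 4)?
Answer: 40342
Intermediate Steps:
c = 3 (c = 1*3 = 3)
A + ((c + 0)**2*15)*(-6) = 41152 + ((3 + 0)**2*15)*(-6) = 41152 + (3**2*15)*(-6) = 41152 + (9*15)*(-6) = 41152 + 135*(-6) = 41152 - 810 = 40342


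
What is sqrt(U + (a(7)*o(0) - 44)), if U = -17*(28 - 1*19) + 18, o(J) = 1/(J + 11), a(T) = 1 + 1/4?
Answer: I*sqrt(86581)/22 ≈ 13.375*I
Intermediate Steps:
a(T) = 5/4 (a(T) = 1 + 1/4 = 5/4)
o(J) = 1/(11 + J)
U = -135 (U = -17*(28 - 19) + 18 = -17*9 + 18 = -153 + 18 = -135)
sqrt(U + (a(7)*o(0) - 44)) = sqrt(-135 + (5/(4*(11 + 0)) - 44)) = sqrt(-135 + ((5/4)/11 - 44)) = sqrt(-135 + ((5/4)*(1/11) - 44)) = sqrt(-135 + (5/44 - 44)) = sqrt(-135 - 1931/44) = sqrt(-7871/44) = I*sqrt(86581)/22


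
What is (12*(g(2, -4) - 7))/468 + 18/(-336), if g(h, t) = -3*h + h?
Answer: -733/2184 ≈ -0.33562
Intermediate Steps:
g(h, t) = -2*h
(12*(g(2, -4) - 7))/468 + 18/(-336) = (12*(-2*2 - 7))/468 + 18/(-336) = (12*(-4 - 7))*(1/468) + 18*(-1/336) = (12*(-11))*(1/468) - 3/56 = -132*1/468 - 3/56 = -11/39 - 3/56 = -733/2184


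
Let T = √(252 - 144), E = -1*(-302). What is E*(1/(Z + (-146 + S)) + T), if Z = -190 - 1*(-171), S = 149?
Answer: -151/8 + 1812*√3 ≈ 3119.6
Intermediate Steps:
Z = -19 (Z = -190 + 171 = -19)
E = 302
T = 6*√3 (T = √108 = 6*√3 ≈ 10.392)
E*(1/(Z + (-146 + S)) + T) = 302*(1/(-19 + (-146 + 149)) + 6*√3) = 302*(1/(-19 + 3) + 6*√3) = 302*(1/(-16) + 6*√3) = 302*(-1/16 + 6*√3) = -151/8 + 1812*√3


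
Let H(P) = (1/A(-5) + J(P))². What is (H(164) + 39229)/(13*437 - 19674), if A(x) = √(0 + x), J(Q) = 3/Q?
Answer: -5275489069/1881778640 + 3*I*√5/5737130 ≈ -2.8035 + 1.1693e-6*I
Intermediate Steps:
A(x) = √x
H(P) = (3/P - I*√5/5)² (H(P) = (1/(√(-5)) + 3/P)² = (1/(I*√5) + 3/P)² = (-I*√5/5 + 3/P)² = (3/P - I*√5/5)²)
(H(164) + 39229)/(13*437 - 19674) = (-⅕*(164 + 3*I*√5)²/164² + 39229)/(13*437 - 19674) = (-⅕*1/26896*(164 + 3*I*√5)² + 39229)/(5681 - 19674) = (-(164 + 3*I*√5)²/134480 + 39229)/(-13993) = (39229 - (164 + 3*I*√5)²/134480)*(-1/13993) = -39229/13993 + (164 + 3*I*√5)²/1881778640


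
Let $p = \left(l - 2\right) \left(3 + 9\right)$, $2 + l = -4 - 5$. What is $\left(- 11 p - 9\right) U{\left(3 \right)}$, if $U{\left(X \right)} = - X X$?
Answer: $-15363$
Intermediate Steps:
$l = -11$ ($l = -2 - 9 = -11$)
$p = -156$ ($p = \left(-11 - 2\right) \left(3 + 9\right) = \left(-13\right) 12 = -156$)
$U{\left(X \right)} = - X^{2}$
$\left(- 11 p - 9\right) U{\left(3 \right)} = \left(\left(-11\right) \left(-156\right) - 9\right) \left(- 3^{2}\right) = \left(1716 - 9\right) \left(\left(-1\right) 9\right) = 1707 \left(-9\right) = -15363$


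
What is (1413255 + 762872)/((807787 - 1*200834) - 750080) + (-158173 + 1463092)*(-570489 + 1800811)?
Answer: 12094009682549761/7533 ≈ 1.6055e+12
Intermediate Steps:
(1413255 + 762872)/((807787 - 1*200834) - 750080) + (-158173 + 1463092)*(-570489 + 1800811) = 2176127/((807787 - 200834) - 750080) + 1304919*1230322 = 2176127/(606953 - 750080) + 1605470553918 = 2176127/(-143127) + 1605470553918 = 2176127*(-1/143127) + 1605470553918 = -114533/7533 + 1605470553918 = 12094009682549761/7533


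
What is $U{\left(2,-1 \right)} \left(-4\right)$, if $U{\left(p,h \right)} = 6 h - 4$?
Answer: $40$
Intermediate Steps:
$U{\left(p,h \right)} = -4 + 6 h$
$U{\left(2,-1 \right)} \left(-4\right) = \left(-4 + 6 \left(-1\right)\right) \left(-4\right) = \left(-4 - 6\right) \left(-4\right) = \left(-10\right) \left(-4\right) = 40$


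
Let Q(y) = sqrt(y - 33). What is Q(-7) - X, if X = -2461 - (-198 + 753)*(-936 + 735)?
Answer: -109094 + 2*I*sqrt(10) ≈ -1.0909e+5 + 6.3246*I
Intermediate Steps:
Q(y) = sqrt(-33 + y)
X = 109094 (X = -2461 - 555*(-201) = -2461 - 1*(-111555) = -2461 + 111555 = 109094)
Q(-7) - X = sqrt(-33 - 7) - 1*109094 = sqrt(-40) - 109094 = 2*I*sqrt(10) - 109094 = -109094 + 2*I*sqrt(10)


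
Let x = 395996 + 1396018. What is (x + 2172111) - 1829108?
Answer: 2135017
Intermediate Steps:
x = 1792014
(x + 2172111) - 1829108 = (1792014 + 2172111) - 1829108 = 3964125 - 1829108 = 2135017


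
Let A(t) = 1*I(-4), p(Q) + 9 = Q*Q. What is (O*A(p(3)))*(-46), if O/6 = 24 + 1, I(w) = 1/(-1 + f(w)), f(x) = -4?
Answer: 1380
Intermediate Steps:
p(Q) = -9 + Q² (p(Q) = -9 + Q*Q = -9 + Q²)
I(w) = -⅕ (I(w) = 1/(-1 - 4) = 1/(-5) = -⅕)
A(t) = -⅕ (A(t) = 1*(-⅕) = -⅕)
O = 150 (O = 6*(24 + 1) = 6*25 = 150)
(O*A(p(3)))*(-46) = (150*(-⅕))*(-46) = -30*(-46) = 1380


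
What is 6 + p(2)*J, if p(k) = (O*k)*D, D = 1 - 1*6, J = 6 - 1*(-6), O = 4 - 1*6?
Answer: 246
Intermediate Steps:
O = -2 (O = 4 - 6 = -2)
J = 12 (J = 6 + 6 = 12)
D = -5 (D = 1 - 6 = -5)
p(k) = 10*k (p(k) = -2*k*(-5) = 10*k)
6 + p(2)*J = 6 + (10*2)*12 = 6 + 20*12 = 6 + 240 = 246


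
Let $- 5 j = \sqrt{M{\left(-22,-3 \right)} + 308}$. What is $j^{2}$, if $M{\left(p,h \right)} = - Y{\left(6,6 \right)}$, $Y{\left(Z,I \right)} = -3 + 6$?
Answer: $\frac{61}{5} \approx 12.2$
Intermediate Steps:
$Y{\left(Z,I \right)} = 3$
$M{\left(p,h \right)} = -3$ ($M{\left(p,h \right)} = \left(-1\right) 3 = -3$)
$j = - \frac{\sqrt{305}}{5}$ ($j = - \frac{\sqrt{-3 + 308}}{5} = - \frac{\sqrt{305}}{5} \approx -3.4929$)
$j^{2} = \left(- \frac{\sqrt{305}}{5}\right)^{2} = \frac{61}{5}$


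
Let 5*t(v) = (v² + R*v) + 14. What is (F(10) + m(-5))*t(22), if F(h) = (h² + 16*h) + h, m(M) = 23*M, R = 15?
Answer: 25668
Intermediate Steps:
t(v) = 14/5 + 3*v + v²/5 (t(v) = ((v² + 15*v) + 14)/5 = (14 + v² + 15*v)/5 = 14/5 + 3*v + v²/5)
F(h) = h² + 17*h
(F(10) + m(-5))*t(22) = (10*(17 + 10) + 23*(-5))*(14/5 + 3*22 + (⅕)*22²) = (10*27 - 115)*(14/5 + 66 + (⅕)*484) = (270 - 115)*(14/5 + 66 + 484/5) = 155*(828/5) = 25668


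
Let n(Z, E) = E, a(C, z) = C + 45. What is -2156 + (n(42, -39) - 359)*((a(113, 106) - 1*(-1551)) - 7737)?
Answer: 2396988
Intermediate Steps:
a(C, z) = 45 + C
-2156 + (n(42, -39) - 359)*((a(113, 106) - 1*(-1551)) - 7737) = -2156 + (-39 - 359)*(((45 + 113) - 1*(-1551)) - 7737) = -2156 - 398*((158 + 1551) - 7737) = -2156 - 398*(1709 - 7737) = -2156 - 398*(-6028) = -2156 + 2399144 = 2396988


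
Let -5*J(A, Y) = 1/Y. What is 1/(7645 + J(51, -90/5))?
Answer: 90/688051 ≈ 0.00013080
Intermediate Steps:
J(A, Y) = -1/(5*Y)
1/(7645 + J(51, -90/5)) = 1/(7645 - 1/(5*((-90/5)))) = 1/(7645 - 1/(5*((-90*1/5)))) = 1/(7645 - 1/5/(-18)) = 1/(7645 - 1/5*(-1/18)) = 1/(7645 + 1/90) = 1/(688051/90) = 90/688051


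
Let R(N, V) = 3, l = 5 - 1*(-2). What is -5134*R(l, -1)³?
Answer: -138618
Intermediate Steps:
l = 7 (l = 5 + 2 = 7)
-5134*R(l, -1)³ = -5134*3³ = -5134*27 = -138618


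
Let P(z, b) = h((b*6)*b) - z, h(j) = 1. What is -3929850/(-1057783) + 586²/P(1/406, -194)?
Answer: 147476402722858/428402115 ≈ 3.4425e+5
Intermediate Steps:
P(z, b) = 1 - z
-3929850/(-1057783) + 586²/P(1/406, -194) = -3929850/(-1057783) + 586²/(1 - 1/406) = -3929850*(-1/1057783) + 343396/(1 - 1*1/406) = 3929850/1057783 + 343396/(1 - 1/406) = 3929850/1057783 + 343396/(405/406) = 3929850/1057783 + 343396*(406/405) = 3929850/1057783 + 139418776/405 = 147476402722858/428402115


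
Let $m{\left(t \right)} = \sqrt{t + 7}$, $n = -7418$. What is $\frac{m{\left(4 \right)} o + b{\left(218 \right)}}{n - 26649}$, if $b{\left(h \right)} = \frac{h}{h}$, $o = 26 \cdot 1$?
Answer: $- \frac{1}{34067} - \frac{26 \sqrt{11}}{34067} \approx -0.0025606$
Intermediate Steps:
$m{\left(t \right)} = \sqrt{7 + t}$
$o = 26$
$b{\left(h \right)} = 1$
$\frac{m{\left(4 \right)} o + b{\left(218 \right)}}{n - 26649} = \frac{\sqrt{7 + 4} \cdot 26 + 1}{-7418 - 26649} = \frac{\sqrt{11} \cdot 26 + 1}{-34067} = \left(26 \sqrt{11} + 1\right) \left(- \frac{1}{34067}\right) = \left(1 + 26 \sqrt{11}\right) \left(- \frac{1}{34067}\right) = - \frac{1}{34067} - \frac{26 \sqrt{11}}{34067}$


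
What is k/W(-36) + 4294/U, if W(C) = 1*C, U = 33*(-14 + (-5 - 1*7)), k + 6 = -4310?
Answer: 147856/1287 ≈ 114.88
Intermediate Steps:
k = -4316 (k = -6 - 4310 = -4316)
U = -858 (U = 33*(-14 + (-5 - 7)) = 33*(-14 - 12) = 33*(-26) = -858)
W(C) = C
k/W(-36) + 4294/U = -4316/(-36) + 4294/(-858) = -4316*(-1/36) + 4294*(-1/858) = 1079/9 - 2147/429 = 147856/1287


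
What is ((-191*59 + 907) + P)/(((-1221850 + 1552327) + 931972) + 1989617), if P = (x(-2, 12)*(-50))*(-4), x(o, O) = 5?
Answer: -4681/1626033 ≈ -0.0028788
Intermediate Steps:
P = 1000 (P = (5*(-50))*(-4) = -250*(-4) = 1000)
((-191*59 + 907) + P)/(((-1221850 + 1552327) + 931972) + 1989617) = ((-191*59 + 907) + 1000)/(((-1221850 + 1552327) + 931972) + 1989617) = ((-11269 + 907) + 1000)/((330477 + 931972) + 1989617) = (-10362 + 1000)/(1262449 + 1989617) = -9362/3252066 = -9362*1/3252066 = -4681/1626033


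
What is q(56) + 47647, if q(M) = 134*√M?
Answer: 47647 + 268*√14 ≈ 48650.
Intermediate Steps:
q(56) + 47647 = 134*√56 + 47647 = 134*(2*√14) + 47647 = 268*√14 + 47647 = 47647 + 268*√14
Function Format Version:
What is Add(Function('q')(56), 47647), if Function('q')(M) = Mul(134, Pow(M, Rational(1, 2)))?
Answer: Add(47647, Mul(268, Pow(14, Rational(1, 2)))) ≈ 48650.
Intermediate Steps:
Add(Function('q')(56), 47647) = Add(Mul(134, Pow(56, Rational(1, 2))), 47647) = Add(Mul(134, Mul(2, Pow(14, Rational(1, 2)))), 47647) = Add(Mul(268, Pow(14, Rational(1, 2))), 47647) = Add(47647, Mul(268, Pow(14, Rational(1, 2))))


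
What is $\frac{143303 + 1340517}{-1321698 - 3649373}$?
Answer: $- \frac{1483820}{4971071} \approx -0.29849$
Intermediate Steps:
$\frac{143303 + 1340517}{-1321698 - 3649373} = \frac{1483820}{-4971071} = 1483820 \left(- \frac{1}{4971071}\right) = - \frac{1483820}{4971071}$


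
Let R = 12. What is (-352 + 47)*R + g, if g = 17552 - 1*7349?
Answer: 6543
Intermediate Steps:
g = 10203 (g = 17552 - 7349 = 10203)
(-352 + 47)*R + g = (-352 + 47)*12 + 10203 = -305*12 + 10203 = -3660 + 10203 = 6543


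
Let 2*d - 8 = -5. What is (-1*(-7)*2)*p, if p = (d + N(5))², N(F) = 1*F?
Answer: 1183/2 ≈ 591.50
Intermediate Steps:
d = 3/2 (d = 4 + (½)*(-5) = 4 - 5/2 = 3/2 ≈ 1.5000)
N(F) = F
p = 169/4 (p = (3/2 + 5)² = (13/2)² = 169/4 ≈ 42.250)
(-1*(-7)*2)*p = (-1*(-7)*2)*(169/4) = (7*2)*(169/4) = 14*(169/4) = 1183/2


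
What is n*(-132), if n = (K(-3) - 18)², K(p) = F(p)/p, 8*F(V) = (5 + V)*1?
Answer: -517979/12 ≈ -43165.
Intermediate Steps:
F(V) = 5/8 + V/8 (F(V) = ((5 + V)*1)/8 = (5 + V)/8 = 5/8 + V/8)
K(p) = (5/8 + p/8)/p
n = 47089/144 (n = ((⅛)*(5 - 3)/(-3) - 18)² = ((⅛)*(-⅓)*2 - 18)² = (-1/12 - 18)² = (-217/12)² = 47089/144 ≈ 327.01)
n*(-132) = (47089/144)*(-132) = -517979/12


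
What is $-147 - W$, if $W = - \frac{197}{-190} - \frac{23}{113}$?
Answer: $- \frac{3173981}{21470} \approx -147.83$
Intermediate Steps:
$W = \frac{17891}{21470}$ ($W = \left(-197\right) \left(- \frac{1}{190}\right) - \frac{23}{113} = \frac{197}{190} - \frac{23}{113} = \frac{17891}{21470} \approx 0.8333$)
$-147 - W = -147 - \frac{17891}{21470} = - \frac{3173981}{21470}$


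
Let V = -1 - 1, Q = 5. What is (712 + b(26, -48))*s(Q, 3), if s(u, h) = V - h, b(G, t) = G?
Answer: -3690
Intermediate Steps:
V = -2
s(u, h) = -2 - h
(712 + b(26, -48))*s(Q, 3) = (712 + 26)*(-2 - 1*3) = 738*(-2 - 3) = 738*(-5) = -3690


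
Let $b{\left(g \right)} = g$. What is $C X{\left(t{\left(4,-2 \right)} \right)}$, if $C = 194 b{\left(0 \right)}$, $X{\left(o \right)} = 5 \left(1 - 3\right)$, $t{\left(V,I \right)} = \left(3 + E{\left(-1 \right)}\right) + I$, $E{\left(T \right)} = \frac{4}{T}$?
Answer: $0$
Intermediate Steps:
$t{\left(V,I \right)} = -1 + I$ ($t{\left(V,I \right)} = \left(3 + \frac{4}{-1}\right) + I = \left(3 + 4 \left(-1\right)\right) + I = \left(3 - 4\right) + I = -1 + I$)
$X{\left(o \right)} = -10$ ($X{\left(o \right)} = 5 \left(-2\right) = -10$)
$C = 0$ ($C = 194 \cdot 0 = 0$)
$C X{\left(t{\left(4,-2 \right)} \right)} = 0 \left(-10\right) = 0$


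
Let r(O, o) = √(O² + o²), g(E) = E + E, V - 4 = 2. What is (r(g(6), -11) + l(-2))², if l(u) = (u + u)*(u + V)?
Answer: (-16 + √265)² ≈ 0.077741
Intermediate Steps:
V = 6 (V = 4 + 2 = 6)
g(E) = 2*E
l(u) = 2*u*(6 + u) (l(u) = (u + u)*(u + 6) = (2*u)*(6 + u) = 2*u*(6 + u))
(r(g(6), -11) + l(-2))² = (√((2*6)² + (-11)²) + 2*(-2)*(6 - 2))² = (√(12² + 121) + 2*(-2)*4)² = (√(144 + 121) - 16)² = (√265 - 16)² = (-16 + √265)²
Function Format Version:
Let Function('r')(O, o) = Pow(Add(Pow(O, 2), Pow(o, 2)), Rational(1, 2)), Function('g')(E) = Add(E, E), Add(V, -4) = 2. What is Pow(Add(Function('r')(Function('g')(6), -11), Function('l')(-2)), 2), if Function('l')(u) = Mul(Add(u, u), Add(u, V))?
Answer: Pow(Add(-16, Pow(265, Rational(1, 2))), 2) ≈ 0.077741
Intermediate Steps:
V = 6 (V = Add(4, 2) = 6)
Function('g')(E) = Mul(2, E)
Function('l')(u) = Mul(2, u, Add(6, u)) (Function('l')(u) = Mul(Add(u, u), Add(u, 6)) = Mul(Mul(2, u), Add(6, u)) = Mul(2, u, Add(6, u)))
Pow(Add(Function('r')(Function('g')(6), -11), Function('l')(-2)), 2) = Pow(Add(Pow(Add(Pow(Mul(2, 6), 2), Pow(-11, 2)), Rational(1, 2)), Mul(2, -2, Add(6, -2))), 2) = Pow(Add(Pow(Add(Pow(12, 2), 121), Rational(1, 2)), Mul(2, -2, 4)), 2) = Pow(Add(Pow(Add(144, 121), Rational(1, 2)), -16), 2) = Pow(Add(Pow(265, Rational(1, 2)), -16), 2) = Pow(Add(-16, Pow(265, Rational(1, 2))), 2)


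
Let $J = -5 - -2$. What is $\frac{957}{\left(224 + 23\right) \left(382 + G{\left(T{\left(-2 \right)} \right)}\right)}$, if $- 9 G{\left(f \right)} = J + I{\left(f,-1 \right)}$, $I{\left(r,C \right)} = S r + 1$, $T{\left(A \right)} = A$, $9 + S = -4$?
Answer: $\frac{2871}{281086} \approx 0.010214$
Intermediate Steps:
$S = -13$ ($S = -9 - 4 = -13$)
$J = -3$ ($J = -5 + 2 = -3$)
$I{\left(r,C \right)} = 1 - 13 r$ ($I{\left(r,C \right)} = - 13 r + 1 = 1 - 13 r$)
$G{\left(f \right)} = \frac{2}{9} + \frac{13 f}{9}$ ($G{\left(f \right)} = - \frac{-3 - \left(-1 + 13 f\right)}{9} = - \frac{-2 - 13 f}{9} = \frac{2}{9} + \frac{13 f}{9}$)
$\frac{957}{\left(224 + 23\right) \left(382 + G{\left(T{\left(-2 \right)} \right)}\right)} = \frac{957}{\left(224 + 23\right) \left(382 + \left(\frac{2}{9} + \frac{13}{9} \left(-2\right)\right)\right)} = \frac{957}{247 \left(382 + \left(\frac{2}{9} - \frac{26}{9}\right)\right)} = \frac{957}{247 \left(382 - \frac{8}{3}\right)} = \frac{957}{247 \cdot \frac{1138}{3}} = \frac{957}{\frac{281086}{3}} = 957 \cdot \frac{3}{281086} = \frac{2871}{281086}$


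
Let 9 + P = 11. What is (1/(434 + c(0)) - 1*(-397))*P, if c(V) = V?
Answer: 172299/217 ≈ 794.00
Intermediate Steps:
P = 2 (P = -9 + 11 = 2)
(1/(434 + c(0)) - 1*(-397))*P = (1/(434 + 0) - 1*(-397))*2 = (1/434 + 397)*2 = (172299/434)*2 = 172299/217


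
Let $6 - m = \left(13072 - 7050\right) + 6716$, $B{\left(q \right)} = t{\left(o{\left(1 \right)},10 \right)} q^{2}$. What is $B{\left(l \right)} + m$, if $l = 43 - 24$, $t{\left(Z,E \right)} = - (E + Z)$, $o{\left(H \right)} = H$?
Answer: $-16703$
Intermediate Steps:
$t{\left(Z,E \right)} = - E - Z$
$l = 19$ ($l = 43 - 24 = 19$)
$B{\left(q \right)} = - 11 q^{2}$ ($B{\left(q \right)} = \left(\left(-1\right) 10 - 1\right) q^{2} = \left(-10 - 1\right) q^{2} = - 11 q^{2}$)
$m = -12732$ ($m = 6 - \left(\left(13072 - 7050\right) + 6716\right) = 6 - \left(6022 + 6716\right) = 6 - 12738 = -12732$)
$B{\left(l \right)} + m = - 11 \cdot 19^{2} - 12732 = \left(-11\right) 361 - 12732 = -3971 - 12732 = -16703$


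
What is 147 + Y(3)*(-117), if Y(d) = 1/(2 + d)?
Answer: 618/5 ≈ 123.60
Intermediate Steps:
147 + Y(3)*(-117) = 147 - 117/(2 + 3) = 147 - 117/5 = 618/5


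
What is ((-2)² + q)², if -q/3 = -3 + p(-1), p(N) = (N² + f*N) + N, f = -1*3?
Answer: 16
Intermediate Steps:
f = -3
p(N) = N² - 2*N (p(N) = (N² - 3*N) + N = N² - 2*N)
q = 0 (q = -3*(-3 - (-2 - 1)) = -3*(-3 - 1*(-3)) = -3*(-3 + 3) = -3*0 = 0)
((-2)² + q)² = ((-2)² + 0)² = (4 + 0)² = 4² = 16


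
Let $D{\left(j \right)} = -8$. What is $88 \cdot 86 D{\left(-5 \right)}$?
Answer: $-60544$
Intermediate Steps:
$88 \cdot 86 D{\left(-5 \right)} = 88 \cdot 86 \left(-8\right) = 7568 \left(-8\right) = -60544$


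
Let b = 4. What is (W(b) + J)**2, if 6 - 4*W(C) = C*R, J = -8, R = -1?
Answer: 121/4 ≈ 30.250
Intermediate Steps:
W(C) = 3/2 + C/4 (W(C) = 3/2 - C*(-1)/4 = 3/2 - (-1)*C/4 = 3/2 + C/4)
(W(b) + J)**2 = ((3/2 + (1/4)*4) - 8)**2 = ((3/2 + 1) - 8)**2 = (5/2 - 8)**2 = (-11/2)**2 = 121/4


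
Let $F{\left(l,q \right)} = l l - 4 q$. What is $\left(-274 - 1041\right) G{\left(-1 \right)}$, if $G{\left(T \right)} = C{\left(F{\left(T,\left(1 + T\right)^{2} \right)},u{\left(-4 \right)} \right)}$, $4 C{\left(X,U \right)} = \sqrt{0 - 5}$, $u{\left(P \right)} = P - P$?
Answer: $- \frac{1315 i \sqrt{5}}{4} \approx - 735.11 i$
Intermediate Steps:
$F{\left(l,q \right)} = l^{2} - 4 q$
$u{\left(P \right)} = 0$
$C{\left(X,U \right)} = \frac{i \sqrt{5}}{4}$ ($C{\left(X,U \right)} = \frac{\sqrt{0 - 5}}{4} = \frac{\sqrt{-5}}{4} = \frac{i \sqrt{5}}{4}$)
$G{\left(T \right)} = \frac{i \sqrt{5}}{4}$
$\left(-274 - 1041\right) G{\left(-1 \right)} = \left(-274 - 1041\right) \frac{i \sqrt{5}}{4} = - 1315 \frac{i \sqrt{5}}{4} = - \frac{1315 i \sqrt{5}}{4}$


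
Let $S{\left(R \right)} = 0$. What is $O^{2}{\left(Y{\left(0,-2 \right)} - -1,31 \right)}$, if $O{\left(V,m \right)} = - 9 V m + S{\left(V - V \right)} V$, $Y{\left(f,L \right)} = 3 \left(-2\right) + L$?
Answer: $3814209$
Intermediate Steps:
$Y{\left(f,L \right)} = -6 + L$
$O{\left(V,m \right)} = - 9 V m$ ($O{\left(V,m \right)} = - 9 V m + 0 V = - 9 V m + 0 = - 9 V m$)
$O^{2}{\left(Y{\left(0,-2 \right)} - -1,31 \right)} = \left(\left(-9\right) \left(\left(-6 - 2\right) - -1\right) 31\right)^{2} = \left(\left(-9\right) \left(-8 + 1\right) 31\right)^{2} = \left(\left(-9\right) \left(-7\right) 31\right)^{2} = 1953^{2} = 3814209$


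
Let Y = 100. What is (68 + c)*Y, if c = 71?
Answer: 13900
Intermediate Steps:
(68 + c)*Y = (68 + 71)*100 = 139*100 = 13900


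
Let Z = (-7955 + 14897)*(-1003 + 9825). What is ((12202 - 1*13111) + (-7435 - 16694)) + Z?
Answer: 61217286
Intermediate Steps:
Z = 61242324 (Z = 6942*8822 = 61242324)
((12202 - 1*13111) + (-7435 - 16694)) + Z = ((12202 - 1*13111) + (-7435 - 16694)) + 61242324 = ((12202 - 13111) - 24129) + 61242324 = (-909 - 24129) + 61242324 = -25038 + 61242324 = 61217286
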